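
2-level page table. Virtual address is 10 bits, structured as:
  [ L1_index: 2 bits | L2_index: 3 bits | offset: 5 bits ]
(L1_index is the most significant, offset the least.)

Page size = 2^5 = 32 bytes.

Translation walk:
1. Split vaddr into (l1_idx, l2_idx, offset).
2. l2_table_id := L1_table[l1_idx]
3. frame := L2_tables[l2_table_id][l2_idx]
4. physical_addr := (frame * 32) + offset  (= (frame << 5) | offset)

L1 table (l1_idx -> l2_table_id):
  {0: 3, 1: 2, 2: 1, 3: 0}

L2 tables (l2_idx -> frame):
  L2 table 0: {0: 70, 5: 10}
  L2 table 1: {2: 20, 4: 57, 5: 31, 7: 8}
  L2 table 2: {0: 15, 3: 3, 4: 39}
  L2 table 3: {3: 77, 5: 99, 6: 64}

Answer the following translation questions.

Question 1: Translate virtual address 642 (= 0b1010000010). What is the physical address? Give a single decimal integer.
Answer: 1826

Derivation:
vaddr = 642 = 0b1010000010
Split: l1_idx=2, l2_idx=4, offset=2
L1[2] = 1
L2[1][4] = 57
paddr = 57 * 32 + 2 = 1826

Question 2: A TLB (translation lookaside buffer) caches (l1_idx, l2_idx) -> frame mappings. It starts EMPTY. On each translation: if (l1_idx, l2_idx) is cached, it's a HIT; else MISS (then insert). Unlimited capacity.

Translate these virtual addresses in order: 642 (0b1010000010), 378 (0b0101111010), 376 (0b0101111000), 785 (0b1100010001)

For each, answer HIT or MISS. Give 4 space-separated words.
Answer: MISS MISS HIT MISS

Derivation:
vaddr=642: (2,4) not in TLB -> MISS, insert
vaddr=378: (1,3) not in TLB -> MISS, insert
vaddr=376: (1,3) in TLB -> HIT
vaddr=785: (3,0) not in TLB -> MISS, insert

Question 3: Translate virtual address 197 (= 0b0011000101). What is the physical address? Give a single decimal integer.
vaddr = 197 = 0b0011000101
Split: l1_idx=0, l2_idx=6, offset=5
L1[0] = 3
L2[3][6] = 64
paddr = 64 * 32 + 5 = 2053

Answer: 2053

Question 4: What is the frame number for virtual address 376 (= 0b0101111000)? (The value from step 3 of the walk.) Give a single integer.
Answer: 3

Derivation:
vaddr = 376: l1_idx=1, l2_idx=3
L1[1] = 2; L2[2][3] = 3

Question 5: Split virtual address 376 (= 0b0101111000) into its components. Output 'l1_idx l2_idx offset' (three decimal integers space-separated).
Answer: 1 3 24

Derivation:
vaddr = 376 = 0b0101111000
  top 2 bits -> l1_idx = 1
  next 3 bits -> l2_idx = 3
  bottom 5 bits -> offset = 24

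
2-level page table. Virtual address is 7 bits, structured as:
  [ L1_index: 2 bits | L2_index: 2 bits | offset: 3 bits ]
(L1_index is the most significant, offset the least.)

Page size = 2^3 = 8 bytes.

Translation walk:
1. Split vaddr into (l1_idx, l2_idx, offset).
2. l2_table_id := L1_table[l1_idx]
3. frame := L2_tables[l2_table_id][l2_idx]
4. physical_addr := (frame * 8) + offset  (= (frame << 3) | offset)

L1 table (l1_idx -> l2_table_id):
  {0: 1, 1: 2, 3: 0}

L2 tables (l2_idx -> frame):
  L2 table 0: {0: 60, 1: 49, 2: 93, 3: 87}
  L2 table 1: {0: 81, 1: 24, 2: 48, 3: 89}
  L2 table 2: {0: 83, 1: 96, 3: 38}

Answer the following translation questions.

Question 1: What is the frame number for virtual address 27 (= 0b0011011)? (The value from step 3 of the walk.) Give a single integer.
Answer: 89

Derivation:
vaddr = 27: l1_idx=0, l2_idx=3
L1[0] = 1; L2[1][3] = 89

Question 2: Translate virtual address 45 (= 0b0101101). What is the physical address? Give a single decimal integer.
vaddr = 45 = 0b0101101
Split: l1_idx=1, l2_idx=1, offset=5
L1[1] = 2
L2[2][1] = 96
paddr = 96 * 8 + 5 = 773

Answer: 773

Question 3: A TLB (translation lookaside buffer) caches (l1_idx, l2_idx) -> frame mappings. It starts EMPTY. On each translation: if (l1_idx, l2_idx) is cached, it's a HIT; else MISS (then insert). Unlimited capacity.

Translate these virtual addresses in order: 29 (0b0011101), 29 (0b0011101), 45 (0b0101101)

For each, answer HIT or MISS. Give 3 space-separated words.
Answer: MISS HIT MISS

Derivation:
vaddr=29: (0,3) not in TLB -> MISS, insert
vaddr=29: (0,3) in TLB -> HIT
vaddr=45: (1,1) not in TLB -> MISS, insert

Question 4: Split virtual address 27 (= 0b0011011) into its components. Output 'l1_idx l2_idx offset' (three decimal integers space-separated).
vaddr = 27 = 0b0011011
  top 2 bits -> l1_idx = 0
  next 2 bits -> l2_idx = 3
  bottom 3 bits -> offset = 3

Answer: 0 3 3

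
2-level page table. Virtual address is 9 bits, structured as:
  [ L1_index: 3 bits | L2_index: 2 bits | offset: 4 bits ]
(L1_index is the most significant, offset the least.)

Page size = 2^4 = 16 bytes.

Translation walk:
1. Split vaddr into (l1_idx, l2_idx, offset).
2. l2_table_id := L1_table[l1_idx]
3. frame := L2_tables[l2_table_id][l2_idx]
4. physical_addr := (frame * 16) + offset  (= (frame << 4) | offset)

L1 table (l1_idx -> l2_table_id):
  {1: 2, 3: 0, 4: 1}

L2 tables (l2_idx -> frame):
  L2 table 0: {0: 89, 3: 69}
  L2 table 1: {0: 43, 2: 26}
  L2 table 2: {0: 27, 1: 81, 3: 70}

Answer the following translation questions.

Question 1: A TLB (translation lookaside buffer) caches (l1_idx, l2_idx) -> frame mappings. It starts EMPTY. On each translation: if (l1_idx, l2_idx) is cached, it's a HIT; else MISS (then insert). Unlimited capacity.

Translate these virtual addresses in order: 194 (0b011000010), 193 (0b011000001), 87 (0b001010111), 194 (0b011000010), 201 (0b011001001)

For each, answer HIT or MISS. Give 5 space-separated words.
Answer: MISS HIT MISS HIT HIT

Derivation:
vaddr=194: (3,0) not in TLB -> MISS, insert
vaddr=193: (3,0) in TLB -> HIT
vaddr=87: (1,1) not in TLB -> MISS, insert
vaddr=194: (3,0) in TLB -> HIT
vaddr=201: (3,0) in TLB -> HIT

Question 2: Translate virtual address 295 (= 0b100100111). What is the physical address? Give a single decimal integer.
vaddr = 295 = 0b100100111
Split: l1_idx=4, l2_idx=2, offset=7
L1[4] = 1
L2[1][2] = 26
paddr = 26 * 16 + 7 = 423

Answer: 423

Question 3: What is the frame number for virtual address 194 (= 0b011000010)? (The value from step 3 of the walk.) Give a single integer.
Answer: 89

Derivation:
vaddr = 194: l1_idx=3, l2_idx=0
L1[3] = 0; L2[0][0] = 89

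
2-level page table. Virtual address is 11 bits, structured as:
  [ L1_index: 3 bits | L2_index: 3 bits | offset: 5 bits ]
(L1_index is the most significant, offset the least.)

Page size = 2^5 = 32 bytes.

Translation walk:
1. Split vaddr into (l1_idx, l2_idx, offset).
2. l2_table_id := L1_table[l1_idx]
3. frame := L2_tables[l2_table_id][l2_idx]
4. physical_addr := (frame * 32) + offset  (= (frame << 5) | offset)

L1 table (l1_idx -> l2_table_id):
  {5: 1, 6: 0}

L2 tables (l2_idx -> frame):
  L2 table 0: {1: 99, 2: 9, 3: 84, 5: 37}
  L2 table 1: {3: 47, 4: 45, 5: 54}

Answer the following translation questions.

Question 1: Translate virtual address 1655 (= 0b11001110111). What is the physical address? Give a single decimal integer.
vaddr = 1655 = 0b11001110111
Split: l1_idx=6, l2_idx=3, offset=23
L1[6] = 0
L2[0][3] = 84
paddr = 84 * 32 + 23 = 2711

Answer: 2711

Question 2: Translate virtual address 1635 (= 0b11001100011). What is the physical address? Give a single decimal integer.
Answer: 2691

Derivation:
vaddr = 1635 = 0b11001100011
Split: l1_idx=6, l2_idx=3, offset=3
L1[6] = 0
L2[0][3] = 84
paddr = 84 * 32 + 3 = 2691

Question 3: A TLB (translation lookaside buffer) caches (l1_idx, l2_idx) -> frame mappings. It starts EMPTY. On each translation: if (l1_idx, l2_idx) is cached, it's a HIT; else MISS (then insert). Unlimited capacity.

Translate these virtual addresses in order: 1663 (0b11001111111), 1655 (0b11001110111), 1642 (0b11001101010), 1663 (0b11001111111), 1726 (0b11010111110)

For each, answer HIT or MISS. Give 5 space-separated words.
vaddr=1663: (6,3) not in TLB -> MISS, insert
vaddr=1655: (6,3) in TLB -> HIT
vaddr=1642: (6,3) in TLB -> HIT
vaddr=1663: (6,3) in TLB -> HIT
vaddr=1726: (6,5) not in TLB -> MISS, insert

Answer: MISS HIT HIT HIT MISS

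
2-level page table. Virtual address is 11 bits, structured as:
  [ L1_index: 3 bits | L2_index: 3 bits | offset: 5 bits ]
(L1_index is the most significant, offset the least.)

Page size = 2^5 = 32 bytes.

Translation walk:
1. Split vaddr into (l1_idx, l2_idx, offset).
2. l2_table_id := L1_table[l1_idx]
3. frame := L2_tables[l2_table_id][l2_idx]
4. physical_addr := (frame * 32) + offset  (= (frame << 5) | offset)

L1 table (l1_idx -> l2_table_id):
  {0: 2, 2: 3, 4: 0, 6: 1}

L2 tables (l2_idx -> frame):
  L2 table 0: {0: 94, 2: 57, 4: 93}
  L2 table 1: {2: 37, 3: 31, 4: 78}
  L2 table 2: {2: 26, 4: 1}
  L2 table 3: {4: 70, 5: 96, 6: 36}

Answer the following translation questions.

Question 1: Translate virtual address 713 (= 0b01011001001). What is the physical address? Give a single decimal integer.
Answer: 1161

Derivation:
vaddr = 713 = 0b01011001001
Split: l1_idx=2, l2_idx=6, offset=9
L1[2] = 3
L2[3][6] = 36
paddr = 36 * 32 + 9 = 1161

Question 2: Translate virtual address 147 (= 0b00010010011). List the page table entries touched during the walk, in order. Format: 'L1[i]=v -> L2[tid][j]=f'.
vaddr = 147 = 0b00010010011
Split: l1_idx=0, l2_idx=4, offset=19

Answer: L1[0]=2 -> L2[2][4]=1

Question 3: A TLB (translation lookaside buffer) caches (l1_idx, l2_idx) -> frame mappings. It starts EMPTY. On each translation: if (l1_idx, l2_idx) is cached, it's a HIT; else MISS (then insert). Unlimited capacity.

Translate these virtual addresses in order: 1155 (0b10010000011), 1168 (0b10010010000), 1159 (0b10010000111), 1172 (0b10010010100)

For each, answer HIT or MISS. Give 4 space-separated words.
Answer: MISS HIT HIT HIT

Derivation:
vaddr=1155: (4,4) not in TLB -> MISS, insert
vaddr=1168: (4,4) in TLB -> HIT
vaddr=1159: (4,4) in TLB -> HIT
vaddr=1172: (4,4) in TLB -> HIT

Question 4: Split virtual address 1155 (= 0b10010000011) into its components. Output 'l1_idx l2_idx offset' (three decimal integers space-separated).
Answer: 4 4 3

Derivation:
vaddr = 1155 = 0b10010000011
  top 3 bits -> l1_idx = 4
  next 3 bits -> l2_idx = 4
  bottom 5 bits -> offset = 3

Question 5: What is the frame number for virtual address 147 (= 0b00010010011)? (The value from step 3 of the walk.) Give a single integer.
vaddr = 147: l1_idx=0, l2_idx=4
L1[0] = 2; L2[2][4] = 1

Answer: 1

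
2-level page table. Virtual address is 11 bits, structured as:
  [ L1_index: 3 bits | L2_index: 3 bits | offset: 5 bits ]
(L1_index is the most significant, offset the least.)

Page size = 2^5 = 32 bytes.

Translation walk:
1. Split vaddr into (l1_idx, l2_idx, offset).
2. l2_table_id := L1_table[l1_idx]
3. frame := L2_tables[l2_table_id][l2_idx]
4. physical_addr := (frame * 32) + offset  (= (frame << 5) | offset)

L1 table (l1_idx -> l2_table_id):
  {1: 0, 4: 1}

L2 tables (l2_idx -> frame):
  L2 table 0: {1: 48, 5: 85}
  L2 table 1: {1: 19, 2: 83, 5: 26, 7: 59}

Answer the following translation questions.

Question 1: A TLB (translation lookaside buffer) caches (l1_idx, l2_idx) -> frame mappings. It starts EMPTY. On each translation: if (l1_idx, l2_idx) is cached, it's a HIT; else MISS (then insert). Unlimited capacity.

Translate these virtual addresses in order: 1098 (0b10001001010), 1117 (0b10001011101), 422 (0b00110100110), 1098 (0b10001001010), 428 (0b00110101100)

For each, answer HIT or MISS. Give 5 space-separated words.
vaddr=1098: (4,2) not in TLB -> MISS, insert
vaddr=1117: (4,2) in TLB -> HIT
vaddr=422: (1,5) not in TLB -> MISS, insert
vaddr=1098: (4,2) in TLB -> HIT
vaddr=428: (1,5) in TLB -> HIT

Answer: MISS HIT MISS HIT HIT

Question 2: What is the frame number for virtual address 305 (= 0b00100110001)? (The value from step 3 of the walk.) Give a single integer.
Answer: 48

Derivation:
vaddr = 305: l1_idx=1, l2_idx=1
L1[1] = 0; L2[0][1] = 48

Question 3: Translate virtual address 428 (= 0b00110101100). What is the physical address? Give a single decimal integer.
Answer: 2732

Derivation:
vaddr = 428 = 0b00110101100
Split: l1_idx=1, l2_idx=5, offset=12
L1[1] = 0
L2[0][5] = 85
paddr = 85 * 32 + 12 = 2732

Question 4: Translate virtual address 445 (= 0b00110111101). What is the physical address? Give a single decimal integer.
Answer: 2749

Derivation:
vaddr = 445 = 0b00110111101
Split: l1_idx=1, l2_idx=5, offset=29
L1[1] = 0
L2[0][5] = 85
paddr = 85 * 32 + 29 = 2749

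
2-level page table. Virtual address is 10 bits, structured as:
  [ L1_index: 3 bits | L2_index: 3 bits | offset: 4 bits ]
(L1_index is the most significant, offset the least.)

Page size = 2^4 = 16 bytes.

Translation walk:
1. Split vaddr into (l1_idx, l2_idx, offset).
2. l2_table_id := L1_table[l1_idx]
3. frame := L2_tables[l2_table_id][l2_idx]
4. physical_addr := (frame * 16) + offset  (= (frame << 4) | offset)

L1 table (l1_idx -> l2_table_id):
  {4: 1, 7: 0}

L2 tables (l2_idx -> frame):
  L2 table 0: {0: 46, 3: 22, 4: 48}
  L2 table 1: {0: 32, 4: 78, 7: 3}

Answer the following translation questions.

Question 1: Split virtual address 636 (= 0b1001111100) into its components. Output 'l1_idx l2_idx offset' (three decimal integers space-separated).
Answer: 4 7 12

Derivation:
vaddr = 636 = 0b1001111100
  top 3 bits -> l1_idx = 4
  next 3 bits -> l2_idx = 7
  bottom 4 bits -> offset = 12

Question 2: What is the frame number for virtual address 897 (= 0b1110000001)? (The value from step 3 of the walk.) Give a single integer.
Answer: 46

Derivation:
vaddr = 897: l1_idx=7, l2_idx=0
L1[7] = 0; L2[0][0] = 46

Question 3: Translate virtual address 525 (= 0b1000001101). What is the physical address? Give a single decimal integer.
vaddr = 525 = 0b1000001101
Split: l1_idx=4, l2_idx=0, offset=13
L1[4] = 1
L2[1][0] = 32
paddr = 32 * 16 + 13 = 525

Answer: 525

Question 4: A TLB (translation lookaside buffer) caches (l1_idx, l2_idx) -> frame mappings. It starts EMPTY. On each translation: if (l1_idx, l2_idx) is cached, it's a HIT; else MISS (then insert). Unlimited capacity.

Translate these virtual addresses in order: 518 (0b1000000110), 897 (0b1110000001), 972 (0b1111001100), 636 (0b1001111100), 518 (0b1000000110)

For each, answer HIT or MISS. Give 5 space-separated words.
vaddr=518: (4,0) not in TLB -> MISS, insert
vaddr=897: (7,0) not in TLB -> MISS, insert
vaddr=972: (7,4) not in TLB -> MISS, insert
vaddr=636: (4,7) not in TLB -> MISS, insert
vaddr=518: (4,0) in TLB -> HIT

Answer: MISS MISS MISS MISS HIT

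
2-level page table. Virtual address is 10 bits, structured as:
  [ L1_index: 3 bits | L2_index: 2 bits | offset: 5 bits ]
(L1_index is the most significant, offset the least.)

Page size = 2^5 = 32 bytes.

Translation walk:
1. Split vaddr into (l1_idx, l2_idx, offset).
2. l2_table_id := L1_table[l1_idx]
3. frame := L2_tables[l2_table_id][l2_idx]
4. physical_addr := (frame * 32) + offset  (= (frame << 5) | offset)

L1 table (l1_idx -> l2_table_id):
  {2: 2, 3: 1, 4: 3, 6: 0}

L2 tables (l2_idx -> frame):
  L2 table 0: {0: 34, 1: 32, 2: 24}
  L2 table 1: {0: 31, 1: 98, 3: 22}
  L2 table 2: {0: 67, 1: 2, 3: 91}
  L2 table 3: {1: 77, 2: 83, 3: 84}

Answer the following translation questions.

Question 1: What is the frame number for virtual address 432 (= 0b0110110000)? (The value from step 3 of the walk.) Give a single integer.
Answer: 98

Derivation:
vaddr = 432: l1_idx=3, l2_idx=1
L1[3] = 1; L2[1][1] = 98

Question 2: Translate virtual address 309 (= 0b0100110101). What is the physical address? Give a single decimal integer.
vaddr = 309 = 0b0100110101
Split: l1_idx=2, l2_idx=1, offset=21
L1[2] = 2
L2[2][1] = 2
paddr = 2 * 32 + 21 = 85

Answer: 85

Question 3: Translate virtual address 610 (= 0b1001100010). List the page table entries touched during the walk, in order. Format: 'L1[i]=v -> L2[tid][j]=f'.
vaddr = 610 = 0b1001100010
Split: l1_idx=4, l2_idx=3, offset=2

Answer: L1[4]=3 -> L2[3][3]=84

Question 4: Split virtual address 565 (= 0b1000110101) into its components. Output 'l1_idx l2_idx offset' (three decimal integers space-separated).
vaddr = 565 = 0b1000110101
  top 3 bits -> l1_idx = 4
  next 2 bits -> l2_idx = 1
  bottom 5 bits -> offset = 21

Answer: 4 1 21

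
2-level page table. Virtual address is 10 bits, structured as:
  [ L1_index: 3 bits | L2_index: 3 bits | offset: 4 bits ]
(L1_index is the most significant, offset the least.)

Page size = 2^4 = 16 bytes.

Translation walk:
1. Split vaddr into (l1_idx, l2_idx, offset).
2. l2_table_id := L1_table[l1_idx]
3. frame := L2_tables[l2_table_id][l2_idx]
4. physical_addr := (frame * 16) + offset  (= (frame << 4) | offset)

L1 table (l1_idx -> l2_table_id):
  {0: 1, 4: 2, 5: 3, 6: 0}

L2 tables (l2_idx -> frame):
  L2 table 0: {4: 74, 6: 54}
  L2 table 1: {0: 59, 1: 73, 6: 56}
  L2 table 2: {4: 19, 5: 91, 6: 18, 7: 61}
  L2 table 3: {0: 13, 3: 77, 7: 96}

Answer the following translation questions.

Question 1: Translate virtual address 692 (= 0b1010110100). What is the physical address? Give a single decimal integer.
vaddr = 692 = 0b1010110100
Split: l1_idx=5, l2_idx=3, offset=4
L1[5] = 3
L2[3][3] = 77
paddr = 77 * 16 + 4 = 1236

Answer: 1236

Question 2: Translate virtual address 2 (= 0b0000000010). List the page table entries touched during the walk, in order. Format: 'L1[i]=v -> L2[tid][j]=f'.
Answer: L1[0]=1 -> L2[1][0]=59

Derivation:
vaddr = 2 = 0b0000000010
Split: l1_idx=0, l2_idx=0, offset=2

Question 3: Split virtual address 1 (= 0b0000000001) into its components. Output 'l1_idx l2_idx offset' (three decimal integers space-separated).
Answer: 0 0 1

Derivation:
vaddr = 1 = 0b0000000001
  top 3 bits -> l1_idx = 0
  next 3 bits -> l2_idx = 0
  bottom 4 bits -> offset = 1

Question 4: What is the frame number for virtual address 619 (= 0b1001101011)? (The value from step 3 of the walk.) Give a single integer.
vaddr = 619: l1_idx=4, l2_idx=6
L1[4] = 2; L2[2][6] = 18

Answer: 18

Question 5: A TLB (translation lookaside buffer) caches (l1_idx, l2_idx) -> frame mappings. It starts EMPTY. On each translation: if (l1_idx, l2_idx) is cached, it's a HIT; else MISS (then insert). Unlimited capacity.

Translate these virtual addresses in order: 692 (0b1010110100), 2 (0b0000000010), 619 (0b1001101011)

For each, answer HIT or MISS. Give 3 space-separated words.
vaddr=692: (5,3) not in TLB -> MISS, insert
vaddr=2: (0,0) not in TLB -> MISS, insert
vaddr=619: (4,6) not in TLB -> MISS, insert

Answer: MISS MISS MISS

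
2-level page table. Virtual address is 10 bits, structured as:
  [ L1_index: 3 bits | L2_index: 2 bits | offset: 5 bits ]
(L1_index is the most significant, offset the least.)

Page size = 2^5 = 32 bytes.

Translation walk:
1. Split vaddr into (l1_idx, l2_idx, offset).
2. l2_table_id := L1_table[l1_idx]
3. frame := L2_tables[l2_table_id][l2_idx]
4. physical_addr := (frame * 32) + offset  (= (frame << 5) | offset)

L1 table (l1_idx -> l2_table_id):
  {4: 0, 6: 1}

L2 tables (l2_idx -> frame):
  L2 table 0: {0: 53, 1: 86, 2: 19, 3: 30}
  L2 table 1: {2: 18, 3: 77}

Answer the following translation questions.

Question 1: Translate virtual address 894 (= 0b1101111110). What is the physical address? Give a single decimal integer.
vaddr = 894 = 0b1101111110
Split: l1_idx=6, l2_idx=3, offset=30
L1[6] = 1
L2[1][3] = 77
paddr = 77 * 32 + 30 = 2494

Answer: 2494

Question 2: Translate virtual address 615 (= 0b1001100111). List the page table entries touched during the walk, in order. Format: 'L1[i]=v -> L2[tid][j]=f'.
vaddr = 615 = 0b1001100111
Split: l1_idx=4, l2_idx=3, offset=7

Answer: L1[4]=0 -> L2[0][3]=30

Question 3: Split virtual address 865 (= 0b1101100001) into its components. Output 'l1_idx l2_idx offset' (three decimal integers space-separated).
Answer: 6 3 1

Derivation:
vaddr = 865 = 0b1101100001
  top 3 bits -> l1_idx = 6
  next 2 bits -> l2_idx = 3
  bottom 5 bits -> offset = 1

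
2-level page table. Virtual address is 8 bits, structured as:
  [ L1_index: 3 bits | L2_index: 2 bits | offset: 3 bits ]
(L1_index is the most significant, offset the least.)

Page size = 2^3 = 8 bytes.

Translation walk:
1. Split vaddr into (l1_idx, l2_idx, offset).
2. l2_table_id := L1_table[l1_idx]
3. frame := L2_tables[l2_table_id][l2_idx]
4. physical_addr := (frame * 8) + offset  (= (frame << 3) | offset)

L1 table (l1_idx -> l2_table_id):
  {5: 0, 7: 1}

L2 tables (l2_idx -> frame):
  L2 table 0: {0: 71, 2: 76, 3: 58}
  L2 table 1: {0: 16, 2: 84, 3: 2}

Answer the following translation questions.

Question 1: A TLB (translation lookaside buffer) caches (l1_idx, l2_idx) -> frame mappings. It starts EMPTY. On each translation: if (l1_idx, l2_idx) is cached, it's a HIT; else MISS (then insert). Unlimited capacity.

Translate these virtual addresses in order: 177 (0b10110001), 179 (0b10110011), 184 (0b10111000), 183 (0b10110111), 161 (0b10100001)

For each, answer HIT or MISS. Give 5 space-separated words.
vaddr=177: (5,2) not in TLB -> MISS, insert
vaddr=179: (5,2) in TLB -> HIT
vaddr=184: (5,3) not in TLB -> MISS, insert
vaddr=183: (5,2) in TLB -> HIT
vaddr=161: (5,0) not in TLB -> MISS, insert

Answer: MISS HIT MISS HIT MISS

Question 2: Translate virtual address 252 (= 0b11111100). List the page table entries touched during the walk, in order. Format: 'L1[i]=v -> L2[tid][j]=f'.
vaddr = 252 = 0b11111100
Split: l1_idx=7, l2_idx=3, offset=4

Answer: L1[7]=1 -> L2[1][3]=2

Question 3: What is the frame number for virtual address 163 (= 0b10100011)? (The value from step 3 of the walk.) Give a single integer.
vaddr = 163: l1_idx=5, l2_idx=0
L1[5] = 0; L2[0][0] = 71

Answer: 71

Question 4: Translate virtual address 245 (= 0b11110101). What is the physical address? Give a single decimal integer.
vaddr = 245 = 0b11110101
Split: l1_idx=7, l2_idx=2, offset=5
L1[7] = 1
L2[1][2] = 84
paddr = 84 * 8 + 5 = 677

Answer: 677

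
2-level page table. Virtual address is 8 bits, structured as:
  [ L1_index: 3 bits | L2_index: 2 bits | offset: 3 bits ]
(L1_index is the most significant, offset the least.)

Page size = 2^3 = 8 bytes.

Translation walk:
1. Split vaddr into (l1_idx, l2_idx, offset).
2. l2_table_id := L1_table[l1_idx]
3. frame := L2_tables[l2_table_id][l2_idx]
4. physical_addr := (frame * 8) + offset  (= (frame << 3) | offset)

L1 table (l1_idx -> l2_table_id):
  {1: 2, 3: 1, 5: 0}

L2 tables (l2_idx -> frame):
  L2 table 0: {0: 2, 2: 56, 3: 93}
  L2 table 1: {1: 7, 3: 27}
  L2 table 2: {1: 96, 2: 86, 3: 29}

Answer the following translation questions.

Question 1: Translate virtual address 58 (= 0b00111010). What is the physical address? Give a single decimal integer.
Answer: 234

Derivation:
vaddr = 58 = 0b00111010
Split: l1_idx=1, l2_idx=3, offset=2
L1[1] = 2
L2[2][3] = 29
paddr = 29 * 8 + 2 = 234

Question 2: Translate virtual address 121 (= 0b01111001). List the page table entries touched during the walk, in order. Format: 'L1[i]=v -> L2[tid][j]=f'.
vaddr = 121 = 0b01111001
Split: l1_idx=3, l2_idx=3, offset=1

Answer: L1[3]=1 -> L2[1][3]=27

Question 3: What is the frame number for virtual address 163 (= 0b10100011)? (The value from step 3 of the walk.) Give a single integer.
Answer: 2

Derivation:
vaddr = 163: l1_idx=5, l2_idx=0
L1[5] = 0; L2[0][0] = 2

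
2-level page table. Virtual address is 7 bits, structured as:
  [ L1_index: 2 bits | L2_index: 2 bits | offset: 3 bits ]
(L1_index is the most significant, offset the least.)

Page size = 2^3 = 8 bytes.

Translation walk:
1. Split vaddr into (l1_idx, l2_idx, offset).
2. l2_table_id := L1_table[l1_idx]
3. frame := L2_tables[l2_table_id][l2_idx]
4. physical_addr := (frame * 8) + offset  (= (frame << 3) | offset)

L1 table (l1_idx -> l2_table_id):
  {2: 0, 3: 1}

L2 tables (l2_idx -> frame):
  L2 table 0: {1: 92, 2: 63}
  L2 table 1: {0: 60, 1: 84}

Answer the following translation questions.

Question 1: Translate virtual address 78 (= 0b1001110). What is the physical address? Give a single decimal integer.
vaddr = 78 = 0b1001110
Split: l1_idx=2, l2_idx=1, offset=6
L1[2] = 0
L2[0][1] = 92
paddr = 92 * 8 + 6 = 742

Answer: 742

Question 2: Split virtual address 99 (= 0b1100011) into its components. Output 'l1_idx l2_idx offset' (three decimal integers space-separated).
vaddr = 99 = 0b1100011
  top 2 bits -> l1_idx = 3
  next 2 bits -> l2_idx = 0
  bottom 3 bits -> offset = 3

Answer: 3 0 3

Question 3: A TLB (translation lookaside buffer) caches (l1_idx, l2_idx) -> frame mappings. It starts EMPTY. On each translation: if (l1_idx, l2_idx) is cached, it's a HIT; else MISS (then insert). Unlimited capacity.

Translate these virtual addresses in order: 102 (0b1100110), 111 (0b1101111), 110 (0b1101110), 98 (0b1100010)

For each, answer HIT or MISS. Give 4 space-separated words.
vaddr=102: (3,0) not in TLB -> MISS, insert
vaddr=111: (3,1) not in TLB -> MISS, insert
vaddr=110: (3,1) in TLB -> HIT
vaddr=98: (3,0) in TLB -> HIT

Answer: MISS MISS HIT HIT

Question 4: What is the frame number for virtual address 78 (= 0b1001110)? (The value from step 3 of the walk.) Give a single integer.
Answer: 92

Derivation:
vaddr = 78: l1_idx=2, l2_idx=1
L1[2] = 0; L2[0][1] = 92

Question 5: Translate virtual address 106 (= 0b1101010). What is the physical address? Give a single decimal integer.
vaddr = 106 = 0b1101010
Split: l1_idx=3, l2_idx=1, offset=2
L1[3] = 1
L2[1][1] = 84
paddr = 84 * 8 + 2 = 674

Answer: 674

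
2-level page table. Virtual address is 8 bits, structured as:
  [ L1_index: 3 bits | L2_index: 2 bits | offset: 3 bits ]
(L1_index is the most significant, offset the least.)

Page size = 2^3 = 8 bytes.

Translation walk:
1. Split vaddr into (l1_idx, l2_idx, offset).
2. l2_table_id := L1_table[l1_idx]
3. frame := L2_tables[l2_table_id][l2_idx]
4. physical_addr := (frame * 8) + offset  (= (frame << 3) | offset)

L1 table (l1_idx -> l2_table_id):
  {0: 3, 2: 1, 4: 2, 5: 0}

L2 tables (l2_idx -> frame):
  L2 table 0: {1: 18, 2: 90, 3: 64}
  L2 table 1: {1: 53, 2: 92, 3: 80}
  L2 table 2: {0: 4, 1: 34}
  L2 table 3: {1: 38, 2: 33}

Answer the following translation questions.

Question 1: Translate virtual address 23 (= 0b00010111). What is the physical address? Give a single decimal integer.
Answer: 271

Derivation:
vaddr = 23 = 0b00010111
Split: l1_idx=0, l2_idx=2, offset=7
L1[0] = 3
L2[3][2] = 33
paddr = 33 * 8 + 7 = 271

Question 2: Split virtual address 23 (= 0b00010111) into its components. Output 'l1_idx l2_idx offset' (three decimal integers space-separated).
vaddr = 23 = 0b00010111
  top 3 bits -> l1_idx = 0
  next 2 bits -> l2_idx = 2
  bottom 3 bits -> offset = 7

Answer: 0 2 7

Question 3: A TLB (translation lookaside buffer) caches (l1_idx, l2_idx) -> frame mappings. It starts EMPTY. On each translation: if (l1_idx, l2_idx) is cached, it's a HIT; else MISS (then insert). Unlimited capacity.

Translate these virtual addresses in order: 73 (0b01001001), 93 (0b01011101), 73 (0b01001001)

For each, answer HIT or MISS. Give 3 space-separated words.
vaddr=73: (2,1) not in TLB -> MISS, insert
vaddr=93: (2,3) not in TLB -> MISS, insert
vaddr=73: (2,1) in TLB -> HIT

Answer: MISS MISS HIT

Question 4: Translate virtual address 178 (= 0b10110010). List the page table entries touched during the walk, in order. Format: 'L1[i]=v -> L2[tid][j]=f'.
Answer: L1[5]=0 -> L2[0][2]=90

Derivation:
vaddr = 178 = 0b10110010
Split: l1_idx=5, l2_idx=2, offset=2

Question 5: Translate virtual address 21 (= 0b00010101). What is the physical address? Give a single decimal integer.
vaddr = 21 = 0b00010101
Split: l1_idx=0, l2_idx=2, offset=5
L1[0] = 3
L2[3][2] = 33
paddr = 33 * 8 + 5 = 269

Answer: 269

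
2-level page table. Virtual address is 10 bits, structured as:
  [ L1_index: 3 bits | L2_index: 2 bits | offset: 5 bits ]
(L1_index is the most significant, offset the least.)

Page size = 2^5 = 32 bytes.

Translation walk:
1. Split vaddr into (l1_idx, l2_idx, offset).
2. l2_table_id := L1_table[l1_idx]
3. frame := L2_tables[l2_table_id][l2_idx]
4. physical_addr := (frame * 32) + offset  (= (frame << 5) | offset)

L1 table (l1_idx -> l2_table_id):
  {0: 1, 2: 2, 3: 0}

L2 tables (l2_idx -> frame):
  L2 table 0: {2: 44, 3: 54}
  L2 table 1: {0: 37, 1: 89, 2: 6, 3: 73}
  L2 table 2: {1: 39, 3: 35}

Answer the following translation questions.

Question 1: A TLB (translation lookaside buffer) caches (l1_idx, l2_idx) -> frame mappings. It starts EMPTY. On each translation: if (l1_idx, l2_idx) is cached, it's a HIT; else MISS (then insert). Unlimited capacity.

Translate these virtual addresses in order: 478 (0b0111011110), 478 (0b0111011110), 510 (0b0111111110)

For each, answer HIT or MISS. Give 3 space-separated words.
vaddr=478: (3,2) not in TLB -> MISS, insert
vaddr=478: (3,2) in TLB -> HIT
vaddr=510: (3,3) not in TLB -> MISS, insert

Answer: MISS HIT MISS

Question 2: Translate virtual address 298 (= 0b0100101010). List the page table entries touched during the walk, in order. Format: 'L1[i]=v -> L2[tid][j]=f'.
Answer: L1[2]=2 -> L2[2][1]=39

Derivation:
vaddr = 298 = 0b0100101010
Split: l1_idx=2, l2_idx=1, offset=10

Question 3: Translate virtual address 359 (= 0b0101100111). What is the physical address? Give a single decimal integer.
Answer: 1127

Derivation:
vaddr = 359 = 0b0101100111
Split: l1_idx=2, l2_idx=3, offset=7
L1[2] = 2
L2[2][3] = 35
paddr = 35 * 32 + 7 = 1127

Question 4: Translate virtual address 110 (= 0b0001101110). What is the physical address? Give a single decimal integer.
vaddr = 110 = 0b0001101110
Split: l1_idx=0, l2_idx=3, offset=14
L1[0] = 1
L2[1][3] = 73
paddr = 73 * 32 + 14 = 2350

Answer: 2350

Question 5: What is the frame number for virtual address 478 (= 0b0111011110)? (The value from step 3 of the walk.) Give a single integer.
vaddr = 478: l1_idx=3, l2_idx=2
L1[3] = 0; L2[0][2] = 44

Answer: 44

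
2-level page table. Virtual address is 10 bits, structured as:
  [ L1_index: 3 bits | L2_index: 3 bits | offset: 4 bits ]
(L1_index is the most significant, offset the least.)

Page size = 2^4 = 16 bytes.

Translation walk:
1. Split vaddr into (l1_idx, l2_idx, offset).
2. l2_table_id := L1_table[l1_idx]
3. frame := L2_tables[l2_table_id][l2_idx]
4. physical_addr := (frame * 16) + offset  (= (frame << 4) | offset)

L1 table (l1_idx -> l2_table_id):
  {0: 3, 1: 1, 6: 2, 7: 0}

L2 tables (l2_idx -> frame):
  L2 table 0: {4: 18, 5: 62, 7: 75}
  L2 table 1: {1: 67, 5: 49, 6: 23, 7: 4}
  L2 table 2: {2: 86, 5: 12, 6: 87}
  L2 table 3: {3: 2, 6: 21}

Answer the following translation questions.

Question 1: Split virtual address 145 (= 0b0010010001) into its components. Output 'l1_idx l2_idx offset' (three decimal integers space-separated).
vaddr = 145 = 0b0010010001
  top 3 bits -> l1_idx = 1
  next 3 bits -> l2_idx = 1
  bottom 4 bits -> offset = 1

Answer: 1 1 1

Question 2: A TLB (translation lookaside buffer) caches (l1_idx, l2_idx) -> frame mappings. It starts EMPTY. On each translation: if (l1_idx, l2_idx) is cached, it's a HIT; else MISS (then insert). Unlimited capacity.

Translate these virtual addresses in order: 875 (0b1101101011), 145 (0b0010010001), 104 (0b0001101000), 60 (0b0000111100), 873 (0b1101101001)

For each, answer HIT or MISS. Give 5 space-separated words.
vaddr=875: (6,6) not in TLB -> MISS, insert
vaddr=145: (1,1) not in TLB -> MISS, insert
vaddr=104: (0,6) not in TLB -> MISS, insert
vaddr=60: (0,3) not in TLB -> MISS, insert
vaddr=873: (6,6) in TLB -> HIT

Answer: MISS MISS MISS MISS HIT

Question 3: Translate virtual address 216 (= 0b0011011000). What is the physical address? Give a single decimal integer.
Answer: 792

Derivation:
vaddr = 216 = 0b0011011000
Split: l1_idx=1, l2_idx=5, offset=8
L1[1] = 1
L2[1][5] = 49
paddr = 49 * 16 + 8 = 792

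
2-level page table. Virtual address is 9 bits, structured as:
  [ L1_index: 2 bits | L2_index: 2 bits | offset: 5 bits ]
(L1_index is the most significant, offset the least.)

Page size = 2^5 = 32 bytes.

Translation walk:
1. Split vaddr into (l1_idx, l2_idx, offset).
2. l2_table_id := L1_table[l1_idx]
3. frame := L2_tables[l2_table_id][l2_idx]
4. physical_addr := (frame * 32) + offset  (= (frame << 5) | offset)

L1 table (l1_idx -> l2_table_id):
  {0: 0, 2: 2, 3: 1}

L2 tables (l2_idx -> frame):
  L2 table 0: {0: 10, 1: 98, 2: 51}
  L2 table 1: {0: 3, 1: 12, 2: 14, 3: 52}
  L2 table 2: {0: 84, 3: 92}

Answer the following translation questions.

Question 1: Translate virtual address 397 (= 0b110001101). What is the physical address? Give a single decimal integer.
vaddr = 397 = 0b110001101
Split: l1_idx=3, l2_idx=0, offset=13
L1[3] = 1
L2[1][0] = 3
paddr = 3 * 32 + 13 = 109

Answer: 109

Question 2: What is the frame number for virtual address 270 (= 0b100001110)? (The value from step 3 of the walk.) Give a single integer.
Answer: 84

Derivation:
vaddr = 270: l1_idx=2, l2_idx=0
L1[2] = 2; L2[2][0] = 84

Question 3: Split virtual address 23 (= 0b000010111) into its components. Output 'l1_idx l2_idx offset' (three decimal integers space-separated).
Answer: 0 0 23

Derivation:
vaddr = 23 = 0b000010111
  top 2 bits -> l1_idx = 0
  next 2 bits -> l2_idx = 0
  bottom 5 bits -> offset = 23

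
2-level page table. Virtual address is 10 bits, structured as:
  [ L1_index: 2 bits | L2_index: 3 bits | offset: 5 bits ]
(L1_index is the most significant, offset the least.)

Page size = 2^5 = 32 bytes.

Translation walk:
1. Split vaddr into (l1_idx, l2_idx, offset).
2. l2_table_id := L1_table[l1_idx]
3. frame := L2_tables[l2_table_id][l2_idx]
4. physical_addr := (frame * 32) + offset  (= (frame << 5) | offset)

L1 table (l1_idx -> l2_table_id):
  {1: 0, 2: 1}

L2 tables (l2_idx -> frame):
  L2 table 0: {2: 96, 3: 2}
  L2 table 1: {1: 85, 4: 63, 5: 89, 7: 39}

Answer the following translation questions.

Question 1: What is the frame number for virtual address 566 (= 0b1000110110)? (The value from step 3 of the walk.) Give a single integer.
vaddr = 566: l1_idx=2, l2_idx=1
L1[2] = 1; L2[1][1] = 85

Answer: 85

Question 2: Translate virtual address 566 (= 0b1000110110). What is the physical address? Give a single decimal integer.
Answer: 2742

Derivation:
vaddr = 566 = 0b1000110110
Split: l1_idx=2, l2_idx=1, offset=22
L1[2] = 1
L2[1][1] = 85
paddr = 85 * 32 + 22 = 2742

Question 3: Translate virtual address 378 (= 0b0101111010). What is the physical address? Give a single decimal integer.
vaddr = 378 = 0b0101111010
Split: l1_idx=1, l2_idx=3, offset=26
L1[1] = 0
L2[0][3] = 2
paddr = 2 * 32 + 26 = 90

Answer: 90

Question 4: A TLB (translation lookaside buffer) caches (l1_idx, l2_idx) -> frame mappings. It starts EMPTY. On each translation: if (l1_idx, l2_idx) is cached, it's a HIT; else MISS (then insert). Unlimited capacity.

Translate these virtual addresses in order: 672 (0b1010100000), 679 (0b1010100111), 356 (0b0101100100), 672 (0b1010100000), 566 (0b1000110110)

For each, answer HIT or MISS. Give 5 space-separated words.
vaddr=672: (2,5) not in TLB -> MISS, insert
vaddr=679: (2,5) in TLB -> HIT
vaddr=356: (1,3) not in TLB -> MISS, insert
vaddr=672: (2,5) in TLB -> HIT
vaddr=566: (2,1) not in TLB -> MISS, insert

Answer: MISS HIT MISS HIT MISS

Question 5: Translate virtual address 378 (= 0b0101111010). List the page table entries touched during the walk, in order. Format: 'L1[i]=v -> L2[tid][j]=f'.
vaddr = 378 = 0b0101111010
Split: l1_idx=1, l2_idx=3, offset=26

Answer: L1[1]=0 -> L2[0][3]=2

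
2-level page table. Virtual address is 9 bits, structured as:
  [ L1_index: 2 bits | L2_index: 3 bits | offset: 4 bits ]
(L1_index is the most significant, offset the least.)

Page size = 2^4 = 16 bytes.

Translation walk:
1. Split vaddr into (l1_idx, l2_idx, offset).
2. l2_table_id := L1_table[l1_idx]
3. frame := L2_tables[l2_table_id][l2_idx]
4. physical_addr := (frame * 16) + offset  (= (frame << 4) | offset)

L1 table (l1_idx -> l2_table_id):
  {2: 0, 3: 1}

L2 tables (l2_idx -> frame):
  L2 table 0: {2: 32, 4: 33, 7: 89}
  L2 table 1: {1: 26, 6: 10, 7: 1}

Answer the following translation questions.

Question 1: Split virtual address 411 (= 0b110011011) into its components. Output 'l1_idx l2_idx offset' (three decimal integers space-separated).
vaddr = 411 = 0b110011011
  top 2 bits -> l1_idx = 3
  next 3 bits -> l2_idx = 1
  bottom 4 bits -> offset = 11

Answer: 3 1 11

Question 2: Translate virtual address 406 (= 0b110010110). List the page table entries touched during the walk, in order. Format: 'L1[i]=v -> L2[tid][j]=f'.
Answer: L1[3]=1 -> L2[1][1]=26

Derivation:
vaddr = 406 = 0b110010110
Split: l1_idx=3, l2_idx=1, offset=6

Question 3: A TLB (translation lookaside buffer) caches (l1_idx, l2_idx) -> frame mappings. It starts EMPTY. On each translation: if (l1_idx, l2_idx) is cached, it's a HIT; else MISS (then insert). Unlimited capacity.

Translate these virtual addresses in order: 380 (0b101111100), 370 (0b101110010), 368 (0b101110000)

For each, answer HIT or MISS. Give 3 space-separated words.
Answer: MISS HIT HIT

Derivation:
vaddr=380: (2,7) not in TLB -> MISS, insert
vaddr=370: (2,7) in TLB -> HIT
vaddr=368: (2,7) in TLB -> HIT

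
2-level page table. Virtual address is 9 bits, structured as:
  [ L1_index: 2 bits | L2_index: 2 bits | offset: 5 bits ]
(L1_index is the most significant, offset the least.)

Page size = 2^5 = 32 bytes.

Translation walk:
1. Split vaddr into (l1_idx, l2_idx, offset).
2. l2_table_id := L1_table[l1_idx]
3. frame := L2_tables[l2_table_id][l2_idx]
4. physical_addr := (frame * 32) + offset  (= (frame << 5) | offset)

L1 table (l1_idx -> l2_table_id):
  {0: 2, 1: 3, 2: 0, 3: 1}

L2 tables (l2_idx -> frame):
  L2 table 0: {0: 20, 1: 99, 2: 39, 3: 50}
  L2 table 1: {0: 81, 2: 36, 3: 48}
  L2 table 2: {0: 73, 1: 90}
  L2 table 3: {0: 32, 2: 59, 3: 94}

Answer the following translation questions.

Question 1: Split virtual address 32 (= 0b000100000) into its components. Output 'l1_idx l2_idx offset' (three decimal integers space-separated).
vaddr = 32 = 0b000100000
  top 2 bits -> l1_idx = 0
  next 2 bits -> l2_idx = 1
  bottom 5 bits -> offset = 0

Answer: 0 1 0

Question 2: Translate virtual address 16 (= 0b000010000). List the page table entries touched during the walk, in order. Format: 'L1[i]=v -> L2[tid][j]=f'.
vaddr = 16 = 0b000010000
Split: l1_idx=0, l2_idx=0, offset=16

Answer: L1[0]=2 -> L2[2][0]=73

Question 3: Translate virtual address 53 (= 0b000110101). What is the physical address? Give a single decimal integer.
Answer: 2901

Derivation:
vaddr = 53 = 0b000110101
Split: l1_idx=0, l2_idx=1, offset=21
L1[0] = 2
L2[2][1] = 90
paddr = 90 * 32 + 21 = 2901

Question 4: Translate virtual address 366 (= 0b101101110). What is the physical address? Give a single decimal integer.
vaddr = 366 = 0b101101110
Split: l1_idx=2, l2_idx=3, offset=14
L1[2] = 0
L2[0][3] = 50
paddr = 50 * 32 + 14 = 1614

Answer: 1614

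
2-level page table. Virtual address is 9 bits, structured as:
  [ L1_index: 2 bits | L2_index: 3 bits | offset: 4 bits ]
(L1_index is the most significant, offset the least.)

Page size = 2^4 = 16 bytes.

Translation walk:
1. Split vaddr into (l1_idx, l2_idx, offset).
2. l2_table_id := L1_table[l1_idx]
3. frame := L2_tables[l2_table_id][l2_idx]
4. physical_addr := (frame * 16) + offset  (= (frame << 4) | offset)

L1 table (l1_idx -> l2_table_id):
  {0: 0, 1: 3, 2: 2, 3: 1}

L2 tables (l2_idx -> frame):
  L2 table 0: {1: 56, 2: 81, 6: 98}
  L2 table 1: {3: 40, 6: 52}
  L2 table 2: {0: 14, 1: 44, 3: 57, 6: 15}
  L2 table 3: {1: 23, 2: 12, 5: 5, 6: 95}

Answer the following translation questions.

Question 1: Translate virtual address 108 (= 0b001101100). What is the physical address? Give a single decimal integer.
vaddr = 108 = 0b001101100
Split: l1_idx=0, l2_idx=6, offset=12
L1[0] = 0
L2[0][6] = 98
paddr = 98 * 16 + 12 = 1580

Answer: 1580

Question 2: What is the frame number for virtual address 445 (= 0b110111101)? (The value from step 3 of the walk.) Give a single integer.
Answer: 40

Derivation:
vaddr = 445: l1_idx=3, l2_idx=3
L1[3] = 1; L2[1][3] = 40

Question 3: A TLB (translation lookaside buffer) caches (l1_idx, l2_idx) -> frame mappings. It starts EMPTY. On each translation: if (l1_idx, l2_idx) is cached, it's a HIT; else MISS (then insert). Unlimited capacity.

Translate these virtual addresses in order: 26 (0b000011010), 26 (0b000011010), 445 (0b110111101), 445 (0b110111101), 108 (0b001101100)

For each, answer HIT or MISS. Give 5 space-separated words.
vaddr=26: (0,1) not in TLB -> MISS, insert
vaddr=26: (0,1) in TLB -> HIT
vaddr=445: (3,3) not in TLB -> MISS, insert
vaddr=445: (3,3) in TLB -> HIT
vaddr=108: (0,6) not in TLB -> MISS, insert

Answer: MISS HIT MISS HIT MISS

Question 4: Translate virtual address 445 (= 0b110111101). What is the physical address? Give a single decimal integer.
vaddr = 445 = 0b110111101
Split: l1_idx=3, l2_idx=3, offset=13
L1[3] = 1
L2[1][3] = 40
paddr = 40 * 16 + 13 = 653

Answer: 653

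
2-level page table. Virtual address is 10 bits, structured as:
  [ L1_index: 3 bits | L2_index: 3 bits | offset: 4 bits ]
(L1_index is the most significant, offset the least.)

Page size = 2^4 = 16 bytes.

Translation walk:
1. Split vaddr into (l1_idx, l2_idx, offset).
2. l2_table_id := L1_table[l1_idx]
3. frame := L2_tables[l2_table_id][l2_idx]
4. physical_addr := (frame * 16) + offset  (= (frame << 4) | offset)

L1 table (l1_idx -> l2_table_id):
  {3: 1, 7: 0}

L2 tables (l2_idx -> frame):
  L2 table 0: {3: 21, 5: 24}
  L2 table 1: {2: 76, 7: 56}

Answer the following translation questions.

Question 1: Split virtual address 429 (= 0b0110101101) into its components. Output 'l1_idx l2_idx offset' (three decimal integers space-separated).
vaddr = 429 = 0b0110101101
  top 3 bits -> l1_idx = 3
  next 3 bits -> l2_idx = 2
  bottom 4 bits -> offset = 13

Answer: 3 2 13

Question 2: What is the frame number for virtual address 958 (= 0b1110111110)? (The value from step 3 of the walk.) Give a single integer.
Answer: 21

Derivation:
vaddr = 958: l1_idx=7, l2_idx=3
L1[7] = 0; L2[0][3] = 21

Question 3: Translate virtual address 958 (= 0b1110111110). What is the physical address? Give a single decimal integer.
Answer: 350

Derivation:
vaddr = 958 = 0b1110111110
Split: l1_idx=7, l2_idx=3, offset=14
L1[7] = 0
L2[0][3] = 21
paddr = 21 * 16 + 14 = 350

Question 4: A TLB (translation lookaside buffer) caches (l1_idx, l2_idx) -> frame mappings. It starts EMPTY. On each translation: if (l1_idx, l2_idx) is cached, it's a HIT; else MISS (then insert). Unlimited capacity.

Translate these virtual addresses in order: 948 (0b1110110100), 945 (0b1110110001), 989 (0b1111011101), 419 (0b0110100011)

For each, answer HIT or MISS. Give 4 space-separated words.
Answer: MISS HIT MISS MISS

Derivation:
vaddr=948: (7,3) not in TLB -> MISS, insert
vaddr=945: (7,3) in TLB -> HIT
vaddr=989: (7,5) not in TLB -> MISS, insert
vaddr=419: (3,2) not in TLB -> MISS, insert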